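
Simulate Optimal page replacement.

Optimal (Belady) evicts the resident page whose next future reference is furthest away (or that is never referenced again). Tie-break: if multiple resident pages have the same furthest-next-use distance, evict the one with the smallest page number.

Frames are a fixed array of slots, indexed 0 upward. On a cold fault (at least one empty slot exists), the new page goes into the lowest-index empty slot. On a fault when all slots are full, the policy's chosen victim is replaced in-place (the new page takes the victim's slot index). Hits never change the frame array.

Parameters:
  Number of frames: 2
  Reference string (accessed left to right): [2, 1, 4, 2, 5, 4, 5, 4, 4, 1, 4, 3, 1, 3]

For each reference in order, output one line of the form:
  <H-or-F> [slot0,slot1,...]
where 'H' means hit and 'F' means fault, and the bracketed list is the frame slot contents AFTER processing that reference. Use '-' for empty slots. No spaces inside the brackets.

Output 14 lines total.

F [2,-]
F [2,1]
F [2,4]
H [2,4]
F [5,4]
H [5,4]
H [5,4]
H [5,4]
H [5,4]
F [1,4]
H [1,4]
F [1,3]
H [1,3]
H [1,3]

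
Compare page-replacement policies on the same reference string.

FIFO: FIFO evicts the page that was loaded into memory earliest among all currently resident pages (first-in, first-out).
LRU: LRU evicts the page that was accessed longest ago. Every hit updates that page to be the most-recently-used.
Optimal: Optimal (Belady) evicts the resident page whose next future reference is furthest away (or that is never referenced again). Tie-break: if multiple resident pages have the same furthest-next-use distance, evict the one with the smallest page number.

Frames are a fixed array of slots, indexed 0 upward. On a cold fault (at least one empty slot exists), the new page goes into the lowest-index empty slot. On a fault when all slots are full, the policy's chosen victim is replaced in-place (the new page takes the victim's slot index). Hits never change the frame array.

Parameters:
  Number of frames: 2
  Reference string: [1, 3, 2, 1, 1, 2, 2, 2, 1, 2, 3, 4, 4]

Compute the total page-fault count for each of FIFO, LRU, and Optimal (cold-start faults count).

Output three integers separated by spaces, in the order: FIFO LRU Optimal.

--- FIFO ---
  step 0: ref 1 -> FAULT, frames=[1,-] (faults so far: 1)
  step 1: ref 3 -> FAULT, frames=[1,3] (faults so far: 2)
  step 2: ref 2 -> FAULT, evict 1, frames=[2,3] (faults so far: 3)
  step 3: ref 1 -> FAULT, evict 3, frames=[2,1] (faults so far: 4)
  step 4: ref 1 -> HIT, frames=[2,1] (faults so far: 4)
  step 5: ref 2 -> HIT, frames=[2,1] (faults so far: 4)
  step 6: ref 2 -> HIT, frames=[2,1] (faults so far: 4)
  step 7: ref 2 -> HIT, frames=[2,1] (faults so far: 4)
  step 8: ref 1 -> HIT, frames=[2,1] (faults so far: 4)
  step 9: ref 2 -> HIT, frames=[2,1] (faults so far: 4)
  step 10: ref 3 -> FAULT, evict 2, frames=[3,1] (faults so far: 5)
  step 11: ref 4 -> FAULT, evict 1, frames=[3,4] (faults so far: 6)
  step 12: ref 4 -> HIT, frames=[3,4] (faults so far: 6)
  FIFO total faults: 6
--- LRU ---
  step 0: ref 1 -> FAULT, frames=[1,-] (faults so far: 1)
  step 1: ref 3 -> FAULT, frames=[1,3] (faults so far: 2)
  step 2: ref 2 -> FAULT, evict 1, frames=[2,3] (faults so far: 3)
  step 3: ref 1 -> FAULT, evict 3, frames=[2,1] (faults so far: 4)
  step 4: ref 1 -> HIT, frames=[2,1] (faults so far: 4)
  step 5: ref 2 -> HIT, frames=[2,1] (faults so far: 4)
  step 6: ref 2 -> HIT, frames=[2,1] (faults so far: 4)
  step 7: ref 2 -> HIT, frames=[2,1] (faults so far: 4)
  step 8: ref 1 -> HIT, frames=[2,1] (faults so far: 4)
  step 9: ref 2 -> HIT, frames=[2,1] (faults so far: 4)
  step 10: ref 3 -> FAULT, evict 1, frames=[2,3] (faults so far: 5)
  step 11: ref 4 -> FAULT, evict 2, frames=[4,3] (faults so far: 6)
  step 12: ref 4 -> HIT, frames=[4,3] (faults so far: 6)
  LRU total faults: 6
--- Optimal ---
  step 0: ref 1 -> FAULT, frames=[1,-] (faults so far: 1)
  step 1: ref 3 -> FAULT, frames=[1,3] (faults so far: 2)
  step 2: ref 2 -> FAULT, evict 3, frames=[1,2] (faults so far: 3)
  step 3: ref 1 -> HIT, frames=[1,2] (faults so far: 3)
  step 4: ref 1 -> HIT, frames=[1,2] (faults so far: 3)
  step 5: ref 2 -> HIT, frames=[1,2] (faults so far: 3)
  step 6: ref 2 -> HIT, frames=[1,2] (faults so far: 3)
  step 7: ref 2 -> HIT, frames=[1,2] (faults so far: 3)
  step 8: ref 1 -> HIT, frames=[1,2] (faults so far: 3)
  step 9: ref 2 -> HIT, frames=[1,2] (faults so far: 3)
  step 10: ref 3 -> FAULT, evict 1, frames=[3,2] (faults so far: 4)
  step 11: ref 4 -> FAULT, evict 2, frames=[3,4] (faults so far: 5)
  step 12: ref 4 -> HIT, frames=[3,4] (faults so far: 5)
  Optimal total faults: 5

Answer: 6 6 5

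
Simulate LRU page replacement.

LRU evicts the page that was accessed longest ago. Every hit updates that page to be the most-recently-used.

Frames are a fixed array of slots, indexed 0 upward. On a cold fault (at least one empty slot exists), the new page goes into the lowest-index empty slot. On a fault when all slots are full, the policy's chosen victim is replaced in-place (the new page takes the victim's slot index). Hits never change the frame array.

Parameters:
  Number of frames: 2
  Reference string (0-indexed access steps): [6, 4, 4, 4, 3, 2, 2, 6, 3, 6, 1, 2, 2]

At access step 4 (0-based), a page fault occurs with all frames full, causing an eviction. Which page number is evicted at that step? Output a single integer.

Step 0: ref 6 -> FAULT, frames=[6,-]
Step 1: ref 4 -> FAULT, frames=[6,4]
Step 2: ref 4 -> HIT, frames=[6,4]
Step 3: ref 4 -> HIT, frames=[6,4]
Step 4: ref 3 -> FAULT, evict 6, frames=[3,4]
At step 4: evicted page 6

Answer: 6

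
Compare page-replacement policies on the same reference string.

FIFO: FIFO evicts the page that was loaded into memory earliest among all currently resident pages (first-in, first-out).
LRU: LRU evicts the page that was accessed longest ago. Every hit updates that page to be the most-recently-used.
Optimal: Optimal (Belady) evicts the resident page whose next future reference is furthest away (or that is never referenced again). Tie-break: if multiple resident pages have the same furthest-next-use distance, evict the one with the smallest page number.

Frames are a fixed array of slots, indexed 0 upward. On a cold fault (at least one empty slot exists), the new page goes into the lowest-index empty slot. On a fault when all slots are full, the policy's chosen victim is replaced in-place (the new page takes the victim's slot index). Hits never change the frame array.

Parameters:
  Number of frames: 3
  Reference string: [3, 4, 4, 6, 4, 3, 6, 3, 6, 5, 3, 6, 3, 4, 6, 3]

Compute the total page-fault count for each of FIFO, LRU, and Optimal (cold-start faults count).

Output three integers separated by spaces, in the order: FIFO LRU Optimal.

--- FIFO ---
  step 0: ref 3 -> FAULT, frames=[3,-,-] (faults so far: 1)
  step 1: ref 4 -> FAULT, frames=[3,4,-] (faults so far: 2)
  step 2: ref 4 -> HIT, frames=[3,4,-] (faults so far: 2)
  step 3: ref 6 -> FAULT, frames=[3,4,6] (faults so far: 3)
  step 4: ref 4 -> HIT, frames=[3,4,6] (faults so far: 3)
  step 5: ref 3 -> HIT, frames=[3,4,6] (faults so far: 3)
  step 6: ref 6 -> HIT, frames=[3,4,6] (faults so far: 3)
  step 7: ref 3 -> HIT, frames=[3,4,6] (faults so far: 3)
  step 8: ref 6 -> HIT, frames=[3,4,6] (faults so far: 3)
  step 9: ref 5 -> FAULT, evict 3, frames=[5,4,6] (faults so far: 4)
  step 10: ref 3 -> FAULT, evict 4, frames=[5,3,6] (faults so far: 5)
  step 11: ref 6 -> HIT, frames=[5,3,6] (faults so far: 5)
  step 12: ref 3 -> HIT, frames=[5,3,6] (faults so far: 5)
  step 13: ref 4 -> FAULT, evict 6, frames=[5,3,4] (faults so far: 6)
  step 14: ref 6 -> FAULT, evict 5, frames=[6,3,4] (faults so far: 7)
  step 15: ref 3 -> HIT, frames=[6,3,4] (faults so far: 7)
  FIFO total faults: 7
--- LRU ---
  step 0: ref 3 -> FAULT, frames=[3,-,-] (faults so far: 1)
  step 1: ref 4 -> FAULT, frames=[3,4,-] (faults so far: 2)
  step 2: ref 4 -> HIT, frames=[3,4,-] (faults so far: 2)
  step 3: ref 6 -> FAULT, frames=[3,4,6] (faults so far: 3)
  step 4: ref 4 -> HIT, frames=[3,4,6] (faults so far: 3)
  step 5: ref 3 -> HIT, frames=[3,4,6] (faults so far: 3)
  step 6: ref 6 -> HIT, frames=[3,4,6] (faults so far: 3)
  step 7: ref 3 -> HIT, frames=[3,4,6] (faults so far: 3)
  step 8: ref 6 -> HIT, frames=[3,4,6] (faults so far: 3)
  step 9: ref 5 -> FAULT, evict 4, frames=[3,5,6] (faults so far: 4)
  step 10: ref 3 -> HIT, frames=[3,5,6] (faults so far: 4)
  step 11: ref 6 -> HIT, frames=[3,5,6] (faults so far: 4)
  step 12: ref 3 -> HIT, frames=[3,5,6] (faults so far: 4)
  step 13: ref 4 -> FAULT, evict 5, frames=[3,4,6] (faults so far: 5)
  step 14: ref 6 -> HIT, frames=[3,4,6] (faults so far: 5)
  step 15: ref 3 -> HIT, frames=[3,4,6] (faults so far: 5)
  LRU total faults: 5
--- Optimal ---
  step 0: ref 3 -> FAULT, frames=[3,-,-] (faults so far: 1)
  step 1: ref 4 -> FAULT, frames=[3,4,-] (faults so far: 2)
  step 2: ref 4 -> HIT, frames=[3,4,-] (faults so far: 2)
  step 3: ref 6 -> FAULT, frames=[3,4,6] (faults so far: 3)
  step 4: ref 4 -> HIT, frames=[3,4,6] (faults so far: 3)
  step 5: ref 3 -> HIT, frames=[3,4,6] (faults so far: 3)
  step 6: ref 6 -> HIT, frames=[3,4,6] (faults so far: 3)
  step 7: ref 3 -> HIT, frames=[3,4,6] (faults so far: 3)
  step 8: ref 6 -> HIT, frames=[3,4,6] (faults so far: 3)
  step 9: ref 5 -> FAULT, evict 4, frames=[3,5,6] (faults so far: 4)
  step 10: ref 3 -> HIT, frames=[3,5,6] (faults so far: 4)
  step 11: ref 6 -> HIT, frames=[3,5,6] (faults so far: 4)
  step 12: ref 3 -> HIT, frames=[3,5,6] (faults so far: 4)
  step 13: ref 4 -> FAULT, evict 5, frames=[3,4,6] (faults so far: 5)
  step 14: ref 6 -> HIT, frames=[3,4,6] (faults so far: 5)
  step 15: ref 3 -> HIT, frames=[3,4,6] (faults so far: 5)
  Optimal total faults: 5

Answer: 7 5 5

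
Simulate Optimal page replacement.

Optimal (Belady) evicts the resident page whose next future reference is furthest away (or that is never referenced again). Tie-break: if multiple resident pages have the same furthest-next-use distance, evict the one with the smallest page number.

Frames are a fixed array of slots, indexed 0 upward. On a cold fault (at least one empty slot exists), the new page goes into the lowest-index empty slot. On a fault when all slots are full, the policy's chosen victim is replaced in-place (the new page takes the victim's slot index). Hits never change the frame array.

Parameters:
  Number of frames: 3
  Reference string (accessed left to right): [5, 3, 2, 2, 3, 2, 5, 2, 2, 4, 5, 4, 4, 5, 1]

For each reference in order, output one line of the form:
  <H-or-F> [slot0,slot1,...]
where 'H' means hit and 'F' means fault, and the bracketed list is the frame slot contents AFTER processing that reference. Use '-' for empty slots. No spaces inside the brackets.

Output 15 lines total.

F [5,-,-]
F [5,3,-]
F [5,3,2]
H [5,3,2]
H [5,3,2]
H [5,3,2]
H [5,3,2]
H [5,3,2]
H [5,3,2]
F [5,3,4]
H [5,3,4]
H [5,3,4]
H [5,3,4]
H [5,3,4]
F [5,1,4]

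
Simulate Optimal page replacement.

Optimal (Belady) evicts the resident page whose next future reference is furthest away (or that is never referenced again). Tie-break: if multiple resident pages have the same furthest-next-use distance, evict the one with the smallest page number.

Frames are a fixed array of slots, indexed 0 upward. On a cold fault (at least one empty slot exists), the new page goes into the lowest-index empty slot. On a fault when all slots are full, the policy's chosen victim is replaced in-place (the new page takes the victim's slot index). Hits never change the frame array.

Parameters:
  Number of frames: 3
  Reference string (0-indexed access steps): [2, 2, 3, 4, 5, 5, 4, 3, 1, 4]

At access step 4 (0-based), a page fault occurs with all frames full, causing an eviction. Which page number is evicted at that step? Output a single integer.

Answer: 2

Derivation:
Step 0: ref 2 -> FAULT, frames=[2,-,-]
Step 1: ref 2 -> HIT, frames=[2,-,-]
Step 2: ref 3 -> FAULT, frames=[2,3,-]
Step 3: ref 4 -> FAULT, frames=[2,3,4]
Step 4: ref 5 -> FAULT, evict 2, frames=[5,3,4]
At step 4: evicted page 2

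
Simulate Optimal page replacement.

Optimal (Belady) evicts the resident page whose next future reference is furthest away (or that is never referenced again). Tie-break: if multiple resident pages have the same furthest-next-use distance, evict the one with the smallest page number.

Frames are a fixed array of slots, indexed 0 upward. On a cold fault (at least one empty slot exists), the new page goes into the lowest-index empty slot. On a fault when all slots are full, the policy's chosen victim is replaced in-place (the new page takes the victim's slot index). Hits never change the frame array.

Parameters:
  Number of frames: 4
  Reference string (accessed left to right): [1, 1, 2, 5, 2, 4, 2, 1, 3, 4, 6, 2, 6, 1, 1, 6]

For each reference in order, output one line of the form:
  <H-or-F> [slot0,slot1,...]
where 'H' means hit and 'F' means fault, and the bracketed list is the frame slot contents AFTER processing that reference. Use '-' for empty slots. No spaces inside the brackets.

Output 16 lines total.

F [1,-,-,-]
H [1,-,-,-]
F [1,2,-,-]
F [1,2,5,-]
H [1,2,5,-]
F [1,2,5,4]
H [1,2,5,4]
H [1,2,5,4]
F [1,2,3,4]
H [1,2,3,4]
F [1,2,6,4]
H [1,2,6,4]
H [1,2,6,4]
H [1,2,6,4]
H [1,2,6,4]
H [1,2,6,4]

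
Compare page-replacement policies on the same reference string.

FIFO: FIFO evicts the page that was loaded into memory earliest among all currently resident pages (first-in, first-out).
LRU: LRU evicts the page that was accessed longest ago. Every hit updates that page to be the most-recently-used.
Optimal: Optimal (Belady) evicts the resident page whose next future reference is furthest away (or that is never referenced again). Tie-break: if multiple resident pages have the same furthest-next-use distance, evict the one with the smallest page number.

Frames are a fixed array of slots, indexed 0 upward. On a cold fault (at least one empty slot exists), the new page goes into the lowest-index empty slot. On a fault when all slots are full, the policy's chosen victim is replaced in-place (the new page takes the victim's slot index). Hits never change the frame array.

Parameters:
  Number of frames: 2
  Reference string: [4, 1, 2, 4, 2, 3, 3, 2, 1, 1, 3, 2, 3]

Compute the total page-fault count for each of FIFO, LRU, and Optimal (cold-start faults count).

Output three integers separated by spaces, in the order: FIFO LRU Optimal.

Answer: 9 8 6

Derivation:
--- FIFO ---
  step 0: ref 4 -> FAULT, frames=[4,-] (faults so far: 1)
  step 1: ref 1 -> FAULT, frames=[4,1] (faults so far: 2)
  step 2: ref 2 -> FAULT, evict 4, frames=[2,1] (faults so far: 3)
  step 3: ref 4 -> FAULT, evict 1, frames=[2,4] (faults so far: 4)
  step 4: ref 2 -> HIT, frames=[2,4] (faults so far: 4)
  step 5: ref 3 -> FAULT, evict 2, frames=[3,4] (faults so far: 5)
  step 6: ref 3 -> HIT, frames=[3,4] (faults so far: 5)
  step 7: ref 2 -> FAULT, evict 4, frames=[3,2] (faults so far: 6)
  step 8: ref 1 -> FAULT, evict 3, frames=[1,2] (faults so far: 7)
  step 9: ref 1 -> HIT, frames=[1,2] (faults so far: 7)
  step 10: ref 3 -> FAULT, evict 2, frames=[1,3] (faults so far: 8)
  step 11: ref 2 -> FAULT, evict 1, frames=[2,3] (faults so far: 9)
  step 12: ref 3 -> HIT, frames=[2,3] (faults so far: 9)
  FIFO total faults: 9
--- LRU ---
  step 0: ref 4 -> FAULT, frames=[4,-] (faults so far: 1)
  step 1: ref 1 -> FAULT, frames=[4,1] (faults so far: 2)
  step 2: ref 2 -> FAULT, evict 4, frames=[2,1] (faults so far: 3)
  step 3: ref 4 -> FAULT, evict 1, frames=[2,4] (faults so far: 4)
  step 4: ref 2 -> HIT, frames=[2,4] (faults so far: 4)
  step 5: ref 3 -> FAULT, evict 4, frames=[2,3] (faults so far: 5)
  step 6: ref 3 -> HIT, frames=[2,3] (faults so far: 5)
  step 7: ref 2 -> HIT, frames=[2,3] (faults so far: 5)
  step 8: ref 1 -> FAULT, evict 3, frames=[2,1] (faults so far: 6)
  step 9: ref 1 -> HIT, frames=[2,1] (faults so far: 6)
  step 10: ref 3 -> FAULT, evict 2, frames=[3,1] (faults so far: 7)
  step 11: ref 2 -> FAULT, evict 1, frames=[3,2] (faults so far: 8)
  step 12: ref 3 -> HIT, frames=[3,2] (faults so far: 8)
  LRU total faults: 8
--- Optimal ---
  step 0: ref 4 -> FAULT, frames=[4,-] (faults so far: 1)
  step 1: ref 1 -> FAULT, frames=[4,1] (faults so far: 2)
  step 2: ref 2 -> FAULT, evict 1, frames=[4,2] (faults so far: 3)
  step 3: ref 4 -> HIT, frames=[4,2] (faults so far: 3)
  step 4: ref 2 -> HIT, frames=[4,2] (faults so far: 3)
  step 5: ref 3 -> FAULT, evict 4, frames=[3,2] (faults so far: 4)
  step 6: ref 3 -> HIT, frames=[3,2] (faults so far: 4)
  step 7: ref 2 -> HIT, frames=[3,2] (faults so far: 4)
  step 8: ref 1 -> FAULT, evict 2, frames=[3,1] (faults so far: 5)
  step 9: ref 1 -> HIT, frames=[3,1] (faults so far: 5)
  step 10: ref 3 -> HIT, frames=[3,1] (faults so far: 5)
  step 11: ref 2 -> FAULT, evict 1, frames=[3,2] (faults so far: 6)
  step 12: ref 3 -> HIT, frames=[3,2] (faults so far: 6)
  Optimal total faults: 6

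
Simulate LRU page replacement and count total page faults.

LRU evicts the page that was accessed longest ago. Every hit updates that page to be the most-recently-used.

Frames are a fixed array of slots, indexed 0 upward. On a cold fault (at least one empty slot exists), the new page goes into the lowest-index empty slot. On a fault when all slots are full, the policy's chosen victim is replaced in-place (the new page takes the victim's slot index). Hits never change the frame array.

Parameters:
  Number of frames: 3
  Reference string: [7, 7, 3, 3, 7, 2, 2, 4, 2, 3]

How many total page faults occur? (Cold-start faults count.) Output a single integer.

Answer: 5

Derivation:
Step 0: ref 7 → FAULT, frames=[7,-,-]
Step 1: ref 7 → HIT, frames=[7,-,-]
Step 2: ref 3 → FAULT, frames=[7,3,-]
Step 3: ref 3 → HIT, frames=[7,3,-]
Step 4: ref 7 → HIT, frames=[7,3,-]
Step 5: ref 2 → FAULT, frames=[7,3,2]
Step 6: ref 2 → HIT, frames=[7,3,2]
Step 7: ref 4 → FAULT (evict 3), frames=[7,4,2]
Step 8: ref 2 → HIT, frames=[7,4,2]
Step 9: ref 3 → FAULT (evict 7), frames=[3,4,2]
Total faults: 5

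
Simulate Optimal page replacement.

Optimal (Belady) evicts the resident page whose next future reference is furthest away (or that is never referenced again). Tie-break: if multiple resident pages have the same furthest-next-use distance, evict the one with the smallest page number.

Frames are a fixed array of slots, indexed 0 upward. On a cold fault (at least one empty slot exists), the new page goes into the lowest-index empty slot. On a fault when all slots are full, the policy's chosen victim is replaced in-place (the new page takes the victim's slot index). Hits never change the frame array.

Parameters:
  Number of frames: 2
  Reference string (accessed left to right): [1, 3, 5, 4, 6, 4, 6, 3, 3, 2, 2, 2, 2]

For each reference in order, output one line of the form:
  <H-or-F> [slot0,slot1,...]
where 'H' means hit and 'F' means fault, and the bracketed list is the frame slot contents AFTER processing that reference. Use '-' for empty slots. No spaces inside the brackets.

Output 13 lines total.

F [1,-]
F [1,3]
F [5,3]
F [4,3]
F [4,6]
H [4,6]
H [4,6]
F [3,6]
H [3,6]
F [2,6]
H [2,6]
H [2,6]
H [2,6]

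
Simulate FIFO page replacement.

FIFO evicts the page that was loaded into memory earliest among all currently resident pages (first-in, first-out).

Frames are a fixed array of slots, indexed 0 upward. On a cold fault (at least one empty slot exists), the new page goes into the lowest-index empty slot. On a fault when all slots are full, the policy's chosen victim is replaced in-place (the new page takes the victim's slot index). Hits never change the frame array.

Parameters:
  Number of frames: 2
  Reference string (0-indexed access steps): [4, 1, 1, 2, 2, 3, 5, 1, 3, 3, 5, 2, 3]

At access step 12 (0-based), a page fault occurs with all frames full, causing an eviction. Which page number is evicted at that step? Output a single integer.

Answer: 5

Derivation:
Step 0: ref 4 -> FAULT, frames=[4,-]
Step 1: ref 1 -> FAULT, frames=[4,1]
Step 2: ref 1 -> HIT, frames=[4,1]
Step 3: ref 2 -> FAULT, evict 4, frames=[2,1]
Step 4: ref 2 -> HIT, frames=[2,1]
Step 5: ref 3 -> FAULT, evict 1, frames=[2,3]
Step 6: ref 5 -> FAULT, evict 2, frames=[5,3]
Step 7: ref 1 -> FAULT, evict 3, frames=[5,1]
Step 8: ref 3 -> FAULT, evict 5, frames=[3,1]
Step 9: ref 3 -> HIT, frames=[3,1]
Step 10: ref 5 -> FAULT, evict 1, frames=[3,5]
Step 11: ref 2 -> FAULT, evict 3, frames=[2,5]
Step 12: ref 3 -> FAULT, evict 5, frames=[2,3]
At step 12: evicted page 5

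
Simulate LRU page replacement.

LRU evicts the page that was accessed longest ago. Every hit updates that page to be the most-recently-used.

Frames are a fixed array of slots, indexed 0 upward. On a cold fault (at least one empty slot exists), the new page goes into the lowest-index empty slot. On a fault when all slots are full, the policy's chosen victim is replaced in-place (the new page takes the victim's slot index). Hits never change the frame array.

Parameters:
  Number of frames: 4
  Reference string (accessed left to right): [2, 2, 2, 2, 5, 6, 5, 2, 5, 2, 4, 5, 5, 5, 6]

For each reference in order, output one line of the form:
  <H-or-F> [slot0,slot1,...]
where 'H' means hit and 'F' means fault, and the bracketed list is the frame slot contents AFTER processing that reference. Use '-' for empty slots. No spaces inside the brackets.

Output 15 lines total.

F [2,-,-,-]
H [2,-,-,-]
H [2,-,-,-]
H [2,-,-,-]
F [2,5,-,-]
F [2,5,6,-]
H [2,5,6,-]
H [2,5,6,-]
H [2,5,6,-]
H [2,5,6,-]
F [2,5,6,4]
H [2,5,6,4]
H [2,5,6,4]
H [2,5,6,4]
H [2,5,6,4]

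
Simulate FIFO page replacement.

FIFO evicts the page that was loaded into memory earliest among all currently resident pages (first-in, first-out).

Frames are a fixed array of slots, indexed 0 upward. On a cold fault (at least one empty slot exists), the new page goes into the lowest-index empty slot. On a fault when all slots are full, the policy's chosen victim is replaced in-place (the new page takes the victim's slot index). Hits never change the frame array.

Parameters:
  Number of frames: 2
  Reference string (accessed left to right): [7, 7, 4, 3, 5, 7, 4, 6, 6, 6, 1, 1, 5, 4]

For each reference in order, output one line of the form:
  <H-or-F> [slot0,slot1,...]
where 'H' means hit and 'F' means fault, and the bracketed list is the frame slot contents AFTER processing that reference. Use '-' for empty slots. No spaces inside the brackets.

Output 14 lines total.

F [7,-]
H [7,-]
F [7,4]
F [3,4]
F [3,5]
F [7,5]
F [7,4]
F [6,4]
H [6,4]
H [6,4]
F [6,1]
H [6,1]
F [5,1]
F [5,4]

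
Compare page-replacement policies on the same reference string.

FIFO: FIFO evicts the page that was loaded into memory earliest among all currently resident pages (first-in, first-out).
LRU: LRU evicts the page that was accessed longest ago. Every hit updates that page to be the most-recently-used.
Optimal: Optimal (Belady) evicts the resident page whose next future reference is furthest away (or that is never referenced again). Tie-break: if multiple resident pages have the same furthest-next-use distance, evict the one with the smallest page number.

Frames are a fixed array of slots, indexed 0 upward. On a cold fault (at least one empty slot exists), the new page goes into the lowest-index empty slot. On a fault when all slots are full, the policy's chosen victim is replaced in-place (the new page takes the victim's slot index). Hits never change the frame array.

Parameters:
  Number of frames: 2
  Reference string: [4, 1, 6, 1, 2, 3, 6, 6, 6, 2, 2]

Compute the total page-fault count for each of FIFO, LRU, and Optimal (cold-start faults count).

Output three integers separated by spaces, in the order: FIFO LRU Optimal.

Answer: 7 7 6

Derivation:
--- FIFO ---
  step 0: ref 4 -> FAULT, frames=[4,-] (faults so far: 1)
  step 1: ref 1 -> FAULT, frames=[4,1] (faults so far: 2)
  step 2: ref 6 -> FAULT, evict 4, frames=[6,1] (faults so far: 3)
  step 3: ref 1 -> HIT, frames=[6,1] (faults so far: 3)
  step 4: ref 2 -> FAULT, evict 1, frames=[6,2] (faults so far: 4)
  step 5: ref 3 -> FAULT, evict 6, frames=[3,2] (faults so far: 5)
  step 6: ref 6 -> FAULT, evict 2, frames=[3,6] (faults so far: 6)
  step 7: ref 6 -> HIT, frames=[3,6] (faults so far: 6)
  step 8: ref 6 -> HIT, frames=[3,6] (faults so far: 6)
  step 9: ref 2 -> FAULT, evict 3, frames=[2,6] (faults so far: 7)
  step 10: ref 2 -> HIT, frames=[2,6] (faults so far: 7)
  FIFO total faults: 7
--- LRU ---
  step 0: ref 4 -> FAULT, frames=[4,-] (faults so far: 1)
  step 1: ref 1 -> FAULT, frames=[4,1] (faults so far: 2)
  step 2: ref 6 -> FAULT, evict 4, frames=[6,1] (faults so far: 3)
  step 3: ref 1 -> HIT, frames=[6,1] (faults so far: 3)
  step 4: ref 2 -> FAULT, evict 6, frames=[2,1] (faults so far: 4)
  step 5: ref 3 -> FAULT, evict 1, frames=[2,3] (faults so far: 5)
  step 6: ref 6 -> FAULT, evict 2, frames=[6,3] (faults so far: 6)
  step 7: ref 6 -> HIT, frames=[6,3] (faults so far: 6)
  step 8: ref 6 -> HIT, frames=[6,3] (faults so far: 6)
  step 9: ref 2 -> FAULT, evict 3, frames=[6,2] (faults so far: 7)
  step 10: ref 2 -> HIT, frames=[6,2] (faults so far: 7)
  LRU total faults: 7
--- Optimal ---
  step 0: ref 4 -> FAULT, frames=[4,-] (faults so far: 1)
  step 1: ref 1 -> FAULT, frames=[4,1] (faults so far: 2)
  step 2: ref 6 -> FAULT, evict 4, frames=[6,1] (faults so far: 3)
  step 3: ref 1 -> HIT, frames=[6,1] (faults so far: 3)
  step 4: ref 2 -> FAULT, evict 1, frames=[6,2] (faults so far: 4)
  step 5: ref 3 -> FAULT, evict 2, frames=[6,3] (faults so far: 5)
  step 6: ref 6 -> HIT, frames=[6,3] (faults so far: 5)
  step 7: ref 6 -> HIT, frames=[6,3] (faults so far: 5)
  step 8: ref 6 -> HIT, frames=[6,3] (faults so far: 5)
  step 9: ref 2 -> FAULT, evict 3, frames=[6,2] (faults so far: 6)
  step 10: ref 2 -> HIT, frames=[6,2] (faults so far: 6)
  Optimal total faults: 6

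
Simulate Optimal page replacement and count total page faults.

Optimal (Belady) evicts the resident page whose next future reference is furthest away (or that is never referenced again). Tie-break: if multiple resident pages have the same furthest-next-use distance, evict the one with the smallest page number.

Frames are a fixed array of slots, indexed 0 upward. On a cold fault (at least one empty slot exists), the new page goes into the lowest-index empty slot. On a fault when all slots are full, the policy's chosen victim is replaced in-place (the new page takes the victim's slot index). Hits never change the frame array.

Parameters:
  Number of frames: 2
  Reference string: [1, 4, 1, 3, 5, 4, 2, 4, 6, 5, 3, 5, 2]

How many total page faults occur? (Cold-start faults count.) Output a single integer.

Answer: 9

Derivation:
Step 0: ref 1 → FAULT, frames=[1,-]
Step 1: ref 4 → FAULT, frames=[1,4]
Step 2: ref 1 → HIT, frames=[1,4]
Step 3: ref 3 → FAULT (evict 1), frames=[3,4]
Step 4: ref 5 → FAULT (evict 3), frames=[5,4]
Step 5: ref 4 → HIT, frames=[5,4]
Step 6: ref 2 → FAULT (evict 5), frames=[2,4]
Step 7: ref 4 → HIT, frames=[2,4]
Step 8: ref 6 → FAULT (evict 4), frames=[2,6]
Step 9: ref 5 → FAULT (evict 6), frames=[2,5]
Step 10: ref 3 → FAULT (evict 2), frames=[3,5]
Step 11: ref 5 → HIT, frames=[3,5]
Step 12: ref 2 → FAULT (evict 3), frames=[2,5]
Total faults: 9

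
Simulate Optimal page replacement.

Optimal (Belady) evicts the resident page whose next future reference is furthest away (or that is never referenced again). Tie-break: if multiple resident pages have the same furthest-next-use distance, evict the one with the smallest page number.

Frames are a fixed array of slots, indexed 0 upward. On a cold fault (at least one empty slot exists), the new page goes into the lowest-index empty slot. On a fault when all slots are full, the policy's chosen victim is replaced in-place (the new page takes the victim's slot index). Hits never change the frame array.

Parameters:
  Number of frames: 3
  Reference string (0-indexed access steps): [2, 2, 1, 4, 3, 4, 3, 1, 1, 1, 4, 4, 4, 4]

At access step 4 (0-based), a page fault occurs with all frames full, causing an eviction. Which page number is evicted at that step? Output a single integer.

Step 0: ref 2 -> FAULT, frames=[2,-,-]
Step 1: ref 2 -> HIT, frames=[2,-,-]
Step 2: ref 1 -> FAULT, frames=[2,1,-]
Step 3: ref 4 -> FAULT, frames=[2,1,4]
Step 4: ref 3 -> FAULT, evict 2, frames=[3,1,4]
At step 4: evicted page 2

Answer: 2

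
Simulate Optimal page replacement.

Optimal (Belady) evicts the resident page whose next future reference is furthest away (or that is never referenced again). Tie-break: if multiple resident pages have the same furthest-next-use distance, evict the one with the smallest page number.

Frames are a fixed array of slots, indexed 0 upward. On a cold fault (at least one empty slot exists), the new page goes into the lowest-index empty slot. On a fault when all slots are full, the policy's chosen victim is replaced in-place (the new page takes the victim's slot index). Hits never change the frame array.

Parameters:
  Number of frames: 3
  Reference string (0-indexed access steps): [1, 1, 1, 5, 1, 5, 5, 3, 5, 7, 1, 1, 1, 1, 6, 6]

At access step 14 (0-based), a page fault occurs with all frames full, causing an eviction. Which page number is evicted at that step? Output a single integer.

Step 0: ref 1 -> FAULT, frames=[1,-,-]
Step 1: ref 1 -> HIT, frames=[1,-,-]
Step 2: ref 1 -> HIT, frames=[1,-,-]
Step 3: ref 5 -> FAULT, frames=[1,5,-]
Step 4: ref 1 -> HIT, frames=[1,5,-]
Step 5: ref 5 -> HIT, frames=[1,5,-]
Step 6: ref 5 -> HIT, frames=[1,5,-]
Step 7: ref 3 -> FAULT, frames=[1,5,3]
Step 8: ref 5 -> HIT, frames=[1,5,3]
Step 9: ref 7 -> FAULT, evict 3, frames=[1,5,7]
Step 10: ref 1 -> HIT, frames=[1,5,7]
Step 11: ref 1 -> HIT, frames=[1,5,7]
Step 12: ref 1 -> HIT, frames=[1,5,7]
Step 13: ref 1 -> HIT, frames=[1,5,7]
Step 14: ref 6 -> FAULT, evict 1, frames=[6,5,7]
At step 14: evicted page 1

Answer: 1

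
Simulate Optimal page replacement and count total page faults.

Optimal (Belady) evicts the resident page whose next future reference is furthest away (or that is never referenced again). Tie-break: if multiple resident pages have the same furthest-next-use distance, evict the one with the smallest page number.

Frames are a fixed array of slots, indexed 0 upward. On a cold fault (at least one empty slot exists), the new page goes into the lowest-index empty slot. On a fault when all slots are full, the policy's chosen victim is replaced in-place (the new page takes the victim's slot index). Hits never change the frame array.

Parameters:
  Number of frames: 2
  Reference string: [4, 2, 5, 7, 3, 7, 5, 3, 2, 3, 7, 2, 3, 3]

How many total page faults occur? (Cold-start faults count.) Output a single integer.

Step 0: ref 4 → FAULT, frames=[4,-]
Step 1: ref 2 → FAULT, frames=[4,2]
Step 2: ref 5 → FAULT (evict 4), frames=[5,2]
Step 3: ref 7 → FAULT (evict 2), frames=[5,7]
Step 4: ref 3 → FAULT (evict 5), frames=[3,7]
Step 5: ref 7 → HIT, frames=[3,7]
Step 6: ref 5 → FAULT (evict 7), frames=[3,5]
Step 7: ref 3 → HIT, frames=[3,5]
Step 8: ref 2 → FAULT (evict 5), frames=[3,2]
Step 9: ref 3 → HIT, frames=[3,2]
Step 10: ref 7 → FAULT (evict 3), frames=[7,2]
Step 11: ref 2 → HIT, frames=[7,2]
Step 12: ref 3 → FAULT (evict 2), frames=[7,3]
Step 13: ref 3 → HIT, frames=[7,3]
Total faults: 9

Answer: 9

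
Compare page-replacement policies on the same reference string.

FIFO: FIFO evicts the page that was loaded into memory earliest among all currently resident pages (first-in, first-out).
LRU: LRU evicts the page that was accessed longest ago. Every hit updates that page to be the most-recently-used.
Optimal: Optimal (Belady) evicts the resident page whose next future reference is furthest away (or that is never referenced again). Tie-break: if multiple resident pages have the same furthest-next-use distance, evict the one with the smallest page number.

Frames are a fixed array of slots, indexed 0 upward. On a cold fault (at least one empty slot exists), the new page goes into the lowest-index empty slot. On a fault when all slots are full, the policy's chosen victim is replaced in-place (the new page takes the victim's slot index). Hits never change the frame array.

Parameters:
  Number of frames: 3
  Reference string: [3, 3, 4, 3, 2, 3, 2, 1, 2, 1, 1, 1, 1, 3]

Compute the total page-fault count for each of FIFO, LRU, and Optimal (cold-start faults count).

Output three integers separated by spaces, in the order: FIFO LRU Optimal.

--- FIFO ---
  step 0: ref 3 -> FAULT, frames=[3,-,-] (faults so far: 1)
  step 1: ref 3 -> HIT, frames=[3,-,-] (faults so far: 1)
  step 2: ref 4 -> FAULT, frames=[3,4,-] (faults so far: 2)
  step 3: ref 3 -> HIT, frames=[3,4,-] (faults so far: 2)
  step 4: ref 2 -> FAULT, frames=[3,4,2] (faults so far: 3)
  step 5: ref 3 -> HIT, frames=[3,4,2] (faults so far: 3)
  step 6: ref 2 -> HIT, frames=[3,4,2] (faults so far: 3)
  step 7: ref 1 -> FAULT, evict 3, frames=[1,4,2] (faults so far: 4)
  step 8: ref 2 -> HIT, frames=[1,4,2] (faults so far: 4)
  step 9: ref 1 -> HIT, frames=[1,4,2] (faults so far: 4)
  step 10: ref 1 -> HIT, frames=[1,4,2] (faults so far: 4)
  step 11: ref 1 -> HIT, frames=[1,4,2] (faults so far: 4)
  step 12: ref 1 -> HIT, frames=[1,4,2] (faults so far: 4)
  step 13: ref 3 -> FAULT, evict 4, frames=[1,3,2] (faults so far: 5)
  FIFO total faults: 5
--- LRU ---
  step 0: ref 3 -> FAULT, frames=[3,-,-] (faults so far: 1)
  step 1: ref 3 -> HIT, frames=[3,-,-] (faults so far: 1)
  step 2: ref 4 -> FAULT, frames=[3,4,-] (faults so far: 2)
  step 3: ref 3 -> HIT, frames=[3,4,-] (faults so far: 2)
  step 4: ref 2 -> FAULT, frames=[3,4,2] (faults so far: 3)
  step 5: ref 3 -> HIT, frames=[3,4,2] (faults so far: 3)
  step 6: ref 2 -> HIT, frames=[3,4,2] (faults so far: 3)
  step 7: ref 1 -> FAULT, evict 4, frames=[3,1,2] (faults so far: 4)
  step 8: ref 2 -> HIT, frames=[3,1,2] (faults so far: 4)
  step 9: ref 1 -> HIT, frames=[3,1,2] (faults so far: 4)
  step 10: ref 1 -> HIT, frames=[3,1,2] (faults so far: 4)
  step 11: ref 1 -> HIT, frames=[3,1,2] (faults so far: 4)
  step 12: ref 1 -> HIT, frames=[3,1,2] (faults so far: 4)
  step 13: ref 3 -> HIT, frames=[3,1,2] (faults so far: 4)
  LRU total faults: 4
--- Optimal ---
  step 0: ref 3 -> FAULT, frames=[3,-,-] (faults so far: 1)
  step 1: ref 3 -> HIT, frames=[3,-,-] (faults so far: 1)
  step 2: ref 4 -> FAULT, frames=[3,4,-] (faults so far: 2)
  step 3: ref 3 -> HIT, frames=[3,4,-] (faults so far: 2)
  step 4: ref 2 -> FAULT, frames=[3,4,2] (faults so far: 3)
  step 5: ref 3 -> HIT, frames=[3,4,2] (faults so far: 3)
  step 6: ref 2 -> HIT, frames=[3,4,2] (faults so far: 3)
  step 7: ref 1 -> FAULT, evict 4, frames=[3,1,2] (faults so far: 4)
  step 8: ref 2 -> HIT, frames=[3,1,2] (faults so far: 4)
  step 9: ref 1 -> HIT, frames=[3,1,2] (faults so far: 4)
  step 10: ref 1 -> HIT, frames=[3,1,2] (faults so far: 4)
  step 11: ref 1 -> HIT, frames=[3,1,2] (faults so far: 4)
  step 12: ref 1 -> HIT, frames=[3,1,2] (faults so far: 4)
  step 13: ref 3 -> HIT, frames=[3,1,2] (faults so far: 4)
  Optimal total faults: 4

Answer: 5 4 4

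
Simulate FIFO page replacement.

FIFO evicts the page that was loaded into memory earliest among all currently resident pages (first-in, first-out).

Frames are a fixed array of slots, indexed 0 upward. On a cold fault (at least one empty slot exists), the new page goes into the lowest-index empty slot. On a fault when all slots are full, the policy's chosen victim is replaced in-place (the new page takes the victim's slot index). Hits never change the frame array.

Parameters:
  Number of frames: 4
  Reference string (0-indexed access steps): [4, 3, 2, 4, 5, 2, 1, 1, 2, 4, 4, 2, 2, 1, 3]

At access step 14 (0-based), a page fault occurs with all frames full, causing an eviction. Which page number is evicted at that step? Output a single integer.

Answer: 2

Derivation:
Step 0: ref 4 -> FAULT, frames=[4,-,-,-]
Step 1: ref 3 -> FAULT, frames=[4,3,-,-]
Step 2: ref 2 -> FAULT, frames=[4,3,2,-]
Step 3: ref 4 -> HIT, frames=[4,3,2,-]
Step 4: ref 5 -> FAULT, frames=[4,3,2,5]
Step 5: ref 2 -> HIT, frames=[4,3,2,5]
Step 6: ref 1 -> FAULT, evict 4, frames=[1,3,2,5]
Step 7: ref 1 -> HIT, frames=[1,3,2,5]
Step 8: ref 2 -> HIT, frames=[1,3,2,5]
Step 9: ref 4 -> FAULT, evict 3, frames=[1,4,2,5]
Step 10: ref 4 -> HIT, frames=[1,4,2,5]
Step 11: ref 2 -> HIT, frames=[1,4,2,5]
Step 12: ref 2 -> HIT, frames=[1,4,2,5]
Step 13: ref 1 -> HIT, frames=[1,4,2,5]
Step 14: ref 3 -> FAULT, evict 2, frames=[1,4,3,5]
At step 14: evicted page 2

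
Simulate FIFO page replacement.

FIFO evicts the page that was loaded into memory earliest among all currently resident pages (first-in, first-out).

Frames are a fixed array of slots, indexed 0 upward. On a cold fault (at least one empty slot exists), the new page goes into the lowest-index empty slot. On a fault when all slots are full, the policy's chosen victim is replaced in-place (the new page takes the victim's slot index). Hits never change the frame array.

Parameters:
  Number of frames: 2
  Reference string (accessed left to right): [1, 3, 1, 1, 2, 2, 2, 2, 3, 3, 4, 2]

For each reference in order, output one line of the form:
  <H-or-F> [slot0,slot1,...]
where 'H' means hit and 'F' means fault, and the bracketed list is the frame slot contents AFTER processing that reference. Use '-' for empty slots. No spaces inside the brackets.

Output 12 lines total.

F [1,-]
F [1,3]
H [1,3]
H [1,3]
F [2,3]
H [2,3]
H [2,3]
H [2,3]
H [2,3]
H [2,3]
F [2,4]
H [2,4]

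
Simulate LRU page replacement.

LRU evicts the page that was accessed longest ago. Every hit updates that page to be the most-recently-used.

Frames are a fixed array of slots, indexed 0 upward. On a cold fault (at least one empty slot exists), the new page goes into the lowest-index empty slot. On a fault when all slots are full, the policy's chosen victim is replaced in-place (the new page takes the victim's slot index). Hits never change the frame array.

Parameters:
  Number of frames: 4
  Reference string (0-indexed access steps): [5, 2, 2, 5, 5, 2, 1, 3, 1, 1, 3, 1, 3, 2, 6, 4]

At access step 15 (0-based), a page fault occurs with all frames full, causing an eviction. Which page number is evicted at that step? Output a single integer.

Answer: 1

Derivation:
Step 0: ref 5 -> FAULT, frames=[5,-,-,-]
Step 1: ref 2 -> FAULT, frames=[5,2,-,-]
Step 2: ref 2 -> HIT, frames=[5,2,-,-]
Step 3: ref 5 -> HIT, frames=[5,2,-,-]
Step 4: ref 5 -> HIT, frames=[5,2,-,-]
Step 5: ref 2 -> HIT, frames=[5,2,-,-]
Step 6: ref 1 -> FAULT, frames=[5,2,1,-]
Step 7: ref 3 -> FAULT, frames=[5,2,1,3]
Step 8: ref 1 -> HIT, frames=[5,2,1,3]
Step 9: ref 1 -> HIT, frames=[5,2,1,3]
Step 10: ref 3 -> HIT, frames=[5,2,1,3]
Step 11: ref 1 -> HIT, frames=[5,2,1,3]
Step 12: ref 3 -> HIT, frames=[5,2,1,3]
Step 13: ref 2 -> HIT, frames=[5,2,1,3]
Step 14: ref 6 -> FAULT, evict 5, frames=[6,2,1,3]
Step 15: ref 4 -> FAULT, evict 1, frames=[6,2,4,3]
At step 15: evicted page 1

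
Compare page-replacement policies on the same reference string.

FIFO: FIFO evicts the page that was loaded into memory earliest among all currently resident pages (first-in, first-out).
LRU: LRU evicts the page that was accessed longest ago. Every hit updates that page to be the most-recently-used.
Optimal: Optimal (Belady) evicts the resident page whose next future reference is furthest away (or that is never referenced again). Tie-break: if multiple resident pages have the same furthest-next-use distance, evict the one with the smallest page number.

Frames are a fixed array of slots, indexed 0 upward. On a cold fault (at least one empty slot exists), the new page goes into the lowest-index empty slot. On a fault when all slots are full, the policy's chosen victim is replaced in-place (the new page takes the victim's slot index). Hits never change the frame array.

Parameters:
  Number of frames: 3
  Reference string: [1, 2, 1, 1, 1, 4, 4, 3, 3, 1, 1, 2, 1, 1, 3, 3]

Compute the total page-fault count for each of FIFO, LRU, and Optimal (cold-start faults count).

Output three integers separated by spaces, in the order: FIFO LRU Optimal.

--- FIFO ---
  step 0: ref 1 -> FAULT, frames=[1,-,-] (faults so far: 1)
  step 1: ref 2 -> FAULT, frames=[1,2,-] (faults so far: 2)
  step 2: ref 1 -> HIT, frames=[1,2,-] (faults so far: 2)
  step 3: ref 1 -> HIT, frames=[1,2,-] (faults so far: 2)
  step 4: ref 1 -> HIT, frames=[1,2,-] (faults so far: 2)
  step 5: ref 4 -> FAULT, frames=[1,2,4] (faults so far: 3)
  step 6: ref 4 -> HIT, frames=[1,2,4] (faults so far: 3)
  step 7: ref 3 -> FAULT, evict 1, frames=[3,2,4] (faults so far: 4)
  step 8: ref 3 -> HIT, frames=[3,2,4] (faults so far: 4)
  step 9: ref 1 -> FAULT, evict 2, frames=[3,1,4] (faults so far: 5)
  step 10: ref 1 -> HIT, frames=[3,1,4] (faults so far: 5)
  step 11: ref 2 -> FAULT, evict 4, frames=[3,1,2] (faults so far: 6)
  step 12: ref 1 -> HIT, frames=[3,1,2] (faults so far: 6)
  step 13: ref 1 -> HIT, frames=[3,1,2] (faults so far: 6)
  step 14: ref 3 -> HIT, frames=[3,1,2] (faults so far: 6)
  step 15: ref 3 -> HIT, frames=[3,1,2] (faults so far: 6)
  FIFO total faults: 6
--- LRU ---
  step 0: ref 1 -> FAULT, frames=[1,-,-] (faults so far: 1)
  step 1: ref 2 -> FAULT, frames=[1,2,-] (faults so far: 2)
  step 2: ref 1 -> HIT, frames=[1,2,-] (faults so far: 2)
  step 3: ref 1 -> HIT, frames=[1,2,-] (faults so far: 2)
  step 4: ref 1 -> HIT, frames=[1,2,-] (faults so far: 2)
  step 5: ref 4 -> FAULT, frames=[1,2,4] (faults so far: 3)
  step 6: ref 4 -> HIT, frames=[1,2,4] (faults so far: 3)
  step 7: ref 3 -> FAULT, evict 2, frames=[1,3,4] (faults so far: 4)
  step 8: ref 3 -> HIT, frames=[1,3,4] (faults so far: 4)
  step 9: ref 1 -> HIT, frames=[1,3,4] (faults so far: 4)
  step 10: ref 1 -> HIT, frames=[1,3,4] (faults so far: 4)
  step 11: ref 2 -> FAULT, evict 4, frames=[1,3,2] (faults so far: 5)
  step 12: ref 1 -> HIT, frames=[1,3,2] (faults so far: 5)
  step 13: ref 1 -> HIT, frames=[1,3,2] (faults so far: 5)
  step 14: ref 3 -> HIT, frames=[1,3,2] (faults so far: 5)
  step 15: ref 3 -> HIT, frames=[1,3,2] (faults so far: 5)
  LRU total faults: 5
--- Optimal ---
  step 0: ref 1 -> FAULT, frames=[1,-,-] (faults so far: 1)
  step 1: ref 2 -> FAULT, frames=[1,2,-] (faults so far: 2)
  step 2: ref 1 -> HIT, frames=[1,2,-] (faults so far: 2)
  step 3: ref 1 -> HIT, frames=[1,2,-] (faults so far: 2)
  step 4: ref 1 -> HIT, frames=[1,2,-] (faults so far: 2)
  step 5: ref 4 -> FAULT, frames=[1,2,4] (faults so far: 3)
  step 6: ref 4 -> HIT, frames=[1,2,4] (faults so far: 3)
  step 7: ref 3 -> FAULT, evict 4, frames=[1,2,3] (faults so far: 4)
  step 8: ref 3 -> HIT, frames=[1,2,3] (faults so far: 4)
  step 9: ref 1 -> HIT, frames=[1,2,3] (faults so far: 4)
  step 10: ref 1 -> HIT, frames=[1,2,3] (faults so far: 4)
  step 11: ref 2 -> HIT, frames=[1,2,3] (faults so far: 4)
  step 12: ref 1 -> HIT, frames=[1,2,3] (faults so far: 4)
  step 13: ref 1 -> HIT, frames=[1,2,3] (faults so far: 4)
  step 14: ref 3 -> HIT, frames=[1,2,3] (faults so far: 4)
  step 15: ref 3 -> HIT, frames=[1,2,3] (faults so far: 4)
  Optimal total faults: 4

Answer: 6 5 4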